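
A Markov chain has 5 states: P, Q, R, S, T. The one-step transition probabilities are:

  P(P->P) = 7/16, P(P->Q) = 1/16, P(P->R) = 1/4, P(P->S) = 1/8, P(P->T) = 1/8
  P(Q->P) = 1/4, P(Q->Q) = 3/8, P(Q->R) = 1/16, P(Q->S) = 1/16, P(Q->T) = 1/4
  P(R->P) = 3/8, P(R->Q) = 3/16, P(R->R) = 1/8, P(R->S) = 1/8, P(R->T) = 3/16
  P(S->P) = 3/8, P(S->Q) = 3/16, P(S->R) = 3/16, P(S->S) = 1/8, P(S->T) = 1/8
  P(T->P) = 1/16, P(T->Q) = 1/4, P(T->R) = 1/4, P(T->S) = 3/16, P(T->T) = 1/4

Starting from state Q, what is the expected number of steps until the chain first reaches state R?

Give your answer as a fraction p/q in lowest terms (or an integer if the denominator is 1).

Let h_i = expected steps to first reach R from state i.
Boundary: h_R = 0.
First-step equations for the other states:
  h_P = 1 + 7/16*h_P + 1/16*h_Q + 1/4*h_R + 1/8*h_S + 1/8*h_T
  h_Q = 1 + 1/4*h_P + 3/8*h_Q + 1/16*h_R + 1/16*h_S + 1/4*h_T
  h_S = 1 + 3/8*h_P + 3/16*h_Q + 3/16*h_R + 1/8*h_S + 1/8*h_T
  h_T = 1 + 1/16*h_P + 1/4*h_Q + 1/4*h_R + 3/16*h_S + 1/4*h_T

Substituting h_R = 0 and rearranging gives the linear system (I - Q) h = 1:
  [9/16, -1/16, -1/8, -1/8] . (h_P, h_Q, h_S, h_T) = 1
  [-1/4, 5/8, -1/16, -1/4] . (h_P, h_Q, h_S, h_T) = 1
  [-3/8, -3/16, 7/8, -1/8] . (h_P, h_Q, h_S, h_T) = 1
  [-1/16, -1/4, -3/16, 3/4] . (h_P, h_Q, h_S, h_T) = 1

Solving yields:
  h_P = 598/127
  h_Q = 763/127
  h_S = 656/127
  h_T = 1275/254

Starting state is Q, so the expected hitting time is h_Q = 763/127.

Answer: 763/127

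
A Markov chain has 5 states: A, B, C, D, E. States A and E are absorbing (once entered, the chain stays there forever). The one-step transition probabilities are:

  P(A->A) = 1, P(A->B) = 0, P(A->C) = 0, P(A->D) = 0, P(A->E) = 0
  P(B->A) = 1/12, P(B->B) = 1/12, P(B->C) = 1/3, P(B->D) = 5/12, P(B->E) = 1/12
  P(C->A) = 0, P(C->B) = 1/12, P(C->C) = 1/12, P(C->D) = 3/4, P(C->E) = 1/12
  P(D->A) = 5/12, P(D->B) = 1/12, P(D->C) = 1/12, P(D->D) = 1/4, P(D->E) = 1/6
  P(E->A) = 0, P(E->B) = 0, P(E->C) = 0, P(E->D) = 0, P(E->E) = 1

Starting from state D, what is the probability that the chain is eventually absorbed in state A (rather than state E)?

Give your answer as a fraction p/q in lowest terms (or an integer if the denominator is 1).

Let a_i = P(absorbed in A | start in state i).
Boundary conditions: a_A = 1, a_E = 0.
For each transient state i, a_i = sum_j P(i->j) * a_j:
  a_B = 1/12*a_A + 1/12*a_B + 1/3*a_C + 5/12*a_D + 1/12*a_E
  a_C = 0*a_A + 1/12*a_B + 1/12*a_C + 3/4*a_D + 1/12*a_E
  a_D = 5/12*a_A + 1/12*a_B + 1/12*a_C + 1/4*a_D + 1/6*a_E

Substituting a_A = 1 and a_E = 0, rearrange to (I - Q) a = r where r[i] = P(i -> A):
  [11/12, -1/3, -5/12] . (a_B, a_C, a_D) = 1/12
  [-1/12, 11/12, -3/4] . (a_B, a_C, a_D) = 0
  [-1/12, -1/12, 3/4] . (a_B, a_C, a_D) = 5/12

Solving yields:
  a_B = 545/858
  a_C = 269/429
  a_D = 199/286

Starting state is D, so the absorption probability is a_D = 199/286.

Answer: 199/286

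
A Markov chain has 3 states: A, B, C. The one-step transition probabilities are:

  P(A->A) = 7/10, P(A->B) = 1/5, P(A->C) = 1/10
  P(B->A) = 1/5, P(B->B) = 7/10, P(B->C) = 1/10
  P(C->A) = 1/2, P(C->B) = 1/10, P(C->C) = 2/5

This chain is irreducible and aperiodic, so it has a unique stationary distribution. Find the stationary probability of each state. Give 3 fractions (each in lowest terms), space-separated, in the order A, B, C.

The stationary distribution satisfies pi = pi * P, i.e.:
  pi_A = 7/10*pi_A + 1/5*pi_B + 1/2*pi_C
  pi_B = 1/5*pi_A + 7/10*pi_B + 1/10*pi_C
  pi_C = 1/10*pi_A + 1/10*pi_B + 2/5*pi_C
with normalization: pi_A + pi_B + pi_C = 1.

Using the first 2 balance equations plus normalization, the linear system A*pi = b is:
  [-3/10, 1/5, 1/2] . pi = 0
  [1/5, -3/10, 1/10] . pi = 0
  [1, 1, 1] . pi = 1

Solving yields:
  pi_A = 17/35
  pi_B = 13/35
  pi_C = 1/7

Verification (pi * P):
  17/35*7/10 + 13/35*1/5 + 1/7*1/2 = 17/35 = pi_A  (ok)
  17/35*1/5 + 13/35*7/10 + 1/7*1/10 = 13/35 = pi_B  (ok)
  17/35*1/10 + 13/35*1/10 + 1/7*2/5 = 1/7 = pi_C  (ok)

Answer: 17/35 13/35 1/7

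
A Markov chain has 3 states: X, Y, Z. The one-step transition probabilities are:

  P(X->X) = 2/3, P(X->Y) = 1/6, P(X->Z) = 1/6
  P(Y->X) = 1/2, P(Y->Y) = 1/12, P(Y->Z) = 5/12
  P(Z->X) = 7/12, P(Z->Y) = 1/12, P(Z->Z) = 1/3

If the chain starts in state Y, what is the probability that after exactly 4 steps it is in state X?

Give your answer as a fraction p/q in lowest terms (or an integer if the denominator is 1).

Computing P^4 by repeated multiplication:
P^1 =
  X: [2/3, 1/6, 1/6]
  Y: [1/2, 1/12, 5/12]
  Z: [7/12, 1/12, 1/3]
P^2 =
  X: [5/8, 5/36, 17/72]
  Y: [89/144, 1/8, 37/144]
  Z: [5/8, 19/144, 35/144]
P^3 =
  X: [539/864, 13/96, 13/54]
  Y: [1079/1728, 233/1728, 13/54]
  Z: [1079/1728, 13/96, 415/1728]
P^4 =
  X: [3235/5184, 1403/10368, 2495/10368]
  Y: [719/1152, 2807/20736, 4987/20736]
  Z: [12941/20736, 2807/20736, 1247/5184]

(P^4)[Y -> X] = 719/1152

Answer: 719/1152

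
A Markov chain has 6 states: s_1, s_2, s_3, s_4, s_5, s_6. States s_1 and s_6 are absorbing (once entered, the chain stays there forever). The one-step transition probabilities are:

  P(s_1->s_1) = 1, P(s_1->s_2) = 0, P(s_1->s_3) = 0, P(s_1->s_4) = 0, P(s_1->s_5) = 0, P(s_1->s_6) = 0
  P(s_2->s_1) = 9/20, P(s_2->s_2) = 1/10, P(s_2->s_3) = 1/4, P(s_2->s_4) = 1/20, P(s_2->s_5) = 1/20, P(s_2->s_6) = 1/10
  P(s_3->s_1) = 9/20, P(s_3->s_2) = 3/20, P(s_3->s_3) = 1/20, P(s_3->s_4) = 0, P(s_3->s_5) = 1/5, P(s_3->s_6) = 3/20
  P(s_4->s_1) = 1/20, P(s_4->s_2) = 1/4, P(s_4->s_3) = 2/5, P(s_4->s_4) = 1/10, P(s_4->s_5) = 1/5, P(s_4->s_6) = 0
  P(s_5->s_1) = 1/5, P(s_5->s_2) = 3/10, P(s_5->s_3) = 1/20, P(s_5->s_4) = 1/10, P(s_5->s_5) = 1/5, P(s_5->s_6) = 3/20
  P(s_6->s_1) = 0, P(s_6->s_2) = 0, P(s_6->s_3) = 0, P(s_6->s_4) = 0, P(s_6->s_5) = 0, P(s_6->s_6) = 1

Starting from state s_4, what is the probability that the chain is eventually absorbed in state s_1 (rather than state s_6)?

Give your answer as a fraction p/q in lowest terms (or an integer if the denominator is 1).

Let a_i = P(absorbed in s_1 | start in state i).
Boundary conditions: a_s_1 = 1, a_s_6 = 0.
For each transient state i, a_i = sum_j P(i->j) * a_j:
  a_s_2 = 9/20*a_s_1 + 1/10*a_s_2 + 1/4*a_s_3 + 1/20*a_s_4 + 1/20*a_s_5 + 1/10*a_s_6
  a_s_3 = 9/20*a_s_1 + 3/20*a_s_2 + 1/20*a_s_3 + 0*a_s_4 + 1/5*a_s_5 + 3/20*a_s_6
  a_s_4 = 1/20*a_s_1 + 1/4*a_s_2 + 2/5*a_s_3 + 1/10*a_s_4 + 1/5*a_s_5 + 0*a_s_6
  a_s_5 = 1/5*a_s_1 + 3/10*a_s_2 + 1/20*a_s_3 + 1/10*a_s_4 + 1/5*a_s_5 + 3/20*a_s_6

Substituting a_s_1 = 1 and a_s_6 = 0, rearrange to (I - Q) a = r where r[i] = P(i -> s_1):
  [9/10, -1/4, -1/20, -1/20] . (a_s_2, a_s_3, a_s_4, a_s_5) = 9/20
  [-3/20, 19/20, 0, -1/5] . (a_s_2, a_s_3, a_s_4, a_s_5) = 9/20
  [-1/4, -2/5, 9/10, -1/5] . (a_s_2, a_s_3, a_s_4, a_s_5) = 1/20
  [-3/10, -1/20, -1/10, 4/5] . (a_s_2, a_s_3, a_s_4, a_s_5) = 1/5

Solving yields:
  a_s_2 = 298/379
  a_s_3 = 7595/10233
  a_s_4 = 5159/6822
  a_s_5 = 14035/20466

Starting state is s_4, so the absorption probability is a_s_4 = 5159/6822.

Answer: 5159/6822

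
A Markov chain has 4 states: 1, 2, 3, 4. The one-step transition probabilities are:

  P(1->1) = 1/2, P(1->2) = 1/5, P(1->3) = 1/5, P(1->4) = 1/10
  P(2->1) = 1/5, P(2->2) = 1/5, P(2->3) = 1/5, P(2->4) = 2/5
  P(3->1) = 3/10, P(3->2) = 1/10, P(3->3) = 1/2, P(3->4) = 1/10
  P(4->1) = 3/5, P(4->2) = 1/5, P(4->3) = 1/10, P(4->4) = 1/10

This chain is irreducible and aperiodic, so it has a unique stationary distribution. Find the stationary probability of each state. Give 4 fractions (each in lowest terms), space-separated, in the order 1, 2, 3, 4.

The stationary distribution satisfies pi = pi * P, i.e.:
  pi_1 = 1/2*pi_1 + 1/5*pi_2 + 3/10*pi_3 + 3/5*pi_4
  pi_2 = 1/5*pi_1 + 1/5*pi_2 + 1/10*pi_3 + 1/5*pi_4
  pi_3 = 1/5*pi_1 + 1/5*pi_2 + 1/2*pi_3 + 1/10*pi_4
  pi_4 = 1/10*pi_1 + 2/5*pi_2 + 1/10*pi_3 + 1/10*pi_4
with normalization: pi_1 + pi_2 + pi_3 + pi_4 = 1.

Using the first 3 balance equations plus normalization, the linear system A*pi = b is:
  [-1/2, 1/5, 3/10, 3/5] . pi = 0
  [1/5, -4/5, 1/10, 1/5] . pi = 0
  [1/5, 1/5, -1/2, 1/10] . pi = 0
  [1, 1, 1, 1] . pi = 1

Solving yields:
  pi_1 = 286/697
  pi_2 = 121/697
  pi_3 = 184/697
  pi_4 = 106/697

Verification (pi * P):
  286/697*1/2 + 121/697*1/5 + 184/697*3/10 + 106/697*3/5 = 286/697 = pi_1  (ok)
  286/697*1/5 + 121/697*1/5 + 184/697*1/10 + 106/697*1/5 = 121/697 = pi_2  (ok)
  286/697*1/5 + 121/697*1/5 + 184/697*1/2 + 106/697*1/10 = 184/697 = pi_3  (ok)
  286/697*1/10 + 121/697*2/5 + 184/697*1/10 + 106/697*1/10 = 106/697 = pi_4  (ok)

Answer: 286/697 121/697 184/697 106/697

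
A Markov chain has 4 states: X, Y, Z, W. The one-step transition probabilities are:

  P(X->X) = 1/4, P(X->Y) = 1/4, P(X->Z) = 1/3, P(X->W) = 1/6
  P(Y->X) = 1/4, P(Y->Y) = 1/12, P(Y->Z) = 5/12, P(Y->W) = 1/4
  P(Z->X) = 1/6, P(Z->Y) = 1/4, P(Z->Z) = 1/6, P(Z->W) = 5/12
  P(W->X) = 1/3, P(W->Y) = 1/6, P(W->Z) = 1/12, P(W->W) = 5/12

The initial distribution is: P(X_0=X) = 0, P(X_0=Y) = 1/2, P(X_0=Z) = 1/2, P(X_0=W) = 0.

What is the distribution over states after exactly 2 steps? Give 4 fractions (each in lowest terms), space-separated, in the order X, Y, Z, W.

Propagating the distribution step by step (d_{t+1} = d_t * P):
d_0 = (X=0, Y=1/2, Z=1/2, W=0)
  d_1[X] = 0*1/4 + 1/2*1/4 + 1/2*1/6 + 0*1/3 = 5/24
  d_1[Y] = 0*1/4 + 1/2*1/12 + 1/2*1/4 + 0*1/6 = 1/6
  d_1[Z] = 0*1/3 + 1/2*5/12 + 1/2*1/6 + 0*1/12 = 7/24
  d_1[W] = 0*1/6 + 1/2*1/4 + 1/2*5/12 + 0*5/12 = 1/3
d_1 = (X=5/24, Y=1/6, Z=7/24, W=1/3)
  d_2[X] = 5/24*1/4 + 1/6*1/4 + 7/24*1/6 + 1/3*1/3 = 73/288
  d_2[Y] = 5/24*1/4 + 1/6*1/12 + 7/24*1/4 + 1/3*1/6 = 7/36
  d_2[Z] = 5/24*1/3 + 1/6*5/12 + 7/24*1/6 + 1/3*1/12 = 31/144
  d_2[W] = 5/24*1/6 + 1/6*1/4 + 7/24*5/12 + 1/3*5/12 = 97/288
d_2 = (X=73/288, Y=7/36, Z=31/144, W=97/288)

Answer: 73/288 7/36 31/144 97/288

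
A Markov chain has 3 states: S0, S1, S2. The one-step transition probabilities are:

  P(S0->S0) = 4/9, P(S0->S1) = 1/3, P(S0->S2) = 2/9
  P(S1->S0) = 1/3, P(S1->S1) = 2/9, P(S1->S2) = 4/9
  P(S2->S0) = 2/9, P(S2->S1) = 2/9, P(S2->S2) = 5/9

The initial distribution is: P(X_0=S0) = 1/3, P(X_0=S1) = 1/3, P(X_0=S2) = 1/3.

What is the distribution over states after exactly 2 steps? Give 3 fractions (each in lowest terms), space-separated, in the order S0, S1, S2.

Propagating the distribution step by step (d_{t+1} = d_t * P):
d_0 = (S0=1/3, S1=1/3, S2=1/3)
  d_1[S0] = 1/3*4/9 + 1/3*1/3 + 1/3*2/9 = 1/3
  d_1[S1] = 1/3*1/3 + 1/3*2/9 + 1/3*2/9 = 7/27
  d_1[S2] = 1/3*2/9 + 1/3*4/9 + 1/3*5/9 = 11/27
d_1 = (S0=1/3, S1=7/27, S2=11/27)
  d_2[S0] = 1/3*4/9 + 7/27*1/3 + 11/27*2/9 = 79/243
  d_2[S1] = 1/3*1/3 + 7/27*2/9 + 11/27*2/9 = 7/27
  d_2[S2] = 1/3*2/9 + 7/27*4/9 + 11/27*5/9 = 101/243
d_2 = (S0=79/243, S1=7/27, S2=101/243)

Answer: 79/243 7/27 101/243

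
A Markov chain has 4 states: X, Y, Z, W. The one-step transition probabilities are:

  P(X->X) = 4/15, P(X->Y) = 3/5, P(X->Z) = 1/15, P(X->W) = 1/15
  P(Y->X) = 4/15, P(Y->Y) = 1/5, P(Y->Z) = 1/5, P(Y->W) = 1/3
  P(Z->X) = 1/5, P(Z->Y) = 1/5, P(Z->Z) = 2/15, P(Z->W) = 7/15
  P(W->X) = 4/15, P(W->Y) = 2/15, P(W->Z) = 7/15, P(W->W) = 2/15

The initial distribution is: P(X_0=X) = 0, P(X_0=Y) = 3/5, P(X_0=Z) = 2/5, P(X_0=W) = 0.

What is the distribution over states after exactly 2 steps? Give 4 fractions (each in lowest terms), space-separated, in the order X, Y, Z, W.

Propagating the distribution step by step (d_{t+1} = d_t * P):
d_0 = (X=0, Y=3/5, Z=2/5, W=0)
  d_1[X] = 0*4/15 + 3/5*4/15 + 2/5*1/5 + 0*4/15 = 6/25
  d_1[Y] = 0*3/5 + 3/5*1/5 + 2/5*1/5 + 0*2/15 = 1/5
  d_1[Z] = 0*1/15 + 3/5*1/5 + 2/5*2/15 + 0*7/15 = 13/75
  d_1[W] = 0*1/15 + 3/5*1/3 + 2/5*7/15 + 0*2/15 = 29/75
d_1 = (X=6/25, Y=1/5, Z=13/75, W=29/75)
  d_2[X] = 6/25*4/15 + 1/5*4/15 + 13/75*1/5 + 29/75*4/15 = 287/1125
  d_2[Y] = 6/25*3/5 + 1/5*1/5 + 13/75*1/5 + 29/75*2/15 = 304/1125
  d_2[Z] = 6/25*1/15 + 1/5*1/5 + 13/75*2/15 + 29/75*7/15 = 292/1125
  d_2[W] = 6/25*1/15 + 1/5*1/3 + 13/75*7/15 + 29/75*2/15 = 242/1125
d_2 = (X=287/1125, Y=304/1125, Z=292/1125, W=242/1125)

Answer: 287/1125 304/1125 292/1125 242/1125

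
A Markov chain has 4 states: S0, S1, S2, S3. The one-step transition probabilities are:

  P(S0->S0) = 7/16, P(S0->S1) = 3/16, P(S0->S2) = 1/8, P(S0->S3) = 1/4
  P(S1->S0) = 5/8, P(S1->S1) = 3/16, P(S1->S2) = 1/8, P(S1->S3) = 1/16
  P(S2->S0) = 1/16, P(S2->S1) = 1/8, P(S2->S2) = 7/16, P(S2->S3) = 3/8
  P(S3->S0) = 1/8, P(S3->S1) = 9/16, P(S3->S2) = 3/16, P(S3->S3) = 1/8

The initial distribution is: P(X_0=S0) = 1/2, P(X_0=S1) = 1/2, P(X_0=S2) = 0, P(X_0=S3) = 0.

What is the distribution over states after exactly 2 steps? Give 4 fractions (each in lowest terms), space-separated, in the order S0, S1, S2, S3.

Propagating the distribution step by step (d_{t+1} = d_t * P):
d_0 = (S0=1/2, S1=1/2, S2=0, S3=0)
  d_1[S0] = 1/2*7/16 + 1/2*5/8 + 0*1/16 + 0*1/8 = 17/32
  d_1[S1] = 1/2*3/16 + 1/2*3/16 + 0*1/8 + 0*9/16 = 3/16
  d_1[S2] = 1/2*1/8 + 1/2*1/8 + 0*7/16 + 0*3/16 = 1/8
  d_1[S3] = 1/2*1/4 + 1/2*1/16 + 0*3/8 + 0*1/8 = 5/32
d_1 = (S0=17/32, S1=3/16, S2=1/8, S3=5/32)
  d_2[S0] = 17/32*7/16 + 3/16*5/8 + 1/8*1/16 + 5/32*1/8 = 193/512
  d_2[S1] = 17/32*3/16 + 3/16*3/16 + 1/8*1/8 + 5/32*9/16 = 61/256
  d_2[S2] = 17/32*1/8 + 3/16*1/8 + 1/8*7/16 + 5/32*3/16 = 89/512
  d_2[S3] = 17/32*1/4 + 3/16*1/16 + 1/8*3/8 + 5/32*1/8 = 27/128
d_2 = (S0=193/512, S1=61/256, S2=89/512, S3=27/128)

Answer: 193/512 61/256 89/512 27/128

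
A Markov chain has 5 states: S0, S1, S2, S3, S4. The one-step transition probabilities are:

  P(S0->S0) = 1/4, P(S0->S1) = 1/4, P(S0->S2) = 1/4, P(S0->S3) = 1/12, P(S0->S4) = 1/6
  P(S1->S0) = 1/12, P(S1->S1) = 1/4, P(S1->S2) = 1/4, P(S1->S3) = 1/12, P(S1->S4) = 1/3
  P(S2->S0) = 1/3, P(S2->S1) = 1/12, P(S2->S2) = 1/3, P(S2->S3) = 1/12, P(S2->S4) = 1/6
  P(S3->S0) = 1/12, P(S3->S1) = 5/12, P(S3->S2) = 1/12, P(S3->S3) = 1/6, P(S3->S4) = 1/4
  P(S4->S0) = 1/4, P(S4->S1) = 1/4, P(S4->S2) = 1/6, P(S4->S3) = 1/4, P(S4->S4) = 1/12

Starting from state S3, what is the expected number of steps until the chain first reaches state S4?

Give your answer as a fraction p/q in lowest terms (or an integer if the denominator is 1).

Answer: 7608/1841

Derivation:
Let h_i = expected steps to first reach S4 from state i.
Boundary: h_S4 = 0.
First-step equations for the other states:
  h_S0 = 1 + 1/4*h_S0 + 1/4*h_S1 + 1/4*h_S2 + 1/12*h_S3 + 1/6*h_S4
  h_S1 = 1 + 1/12*h_S0 + 1/4*h_S1 + 1/4*h_S2 + 1/12*h_S3 + 1/3*h_S4
  h_S2 = 1 + 1/3*h_S0 + 1/12*h_S1 + 1/3*h_S2 + 1/12*h_S3 + 1/6*h_S4
  h_S3 = 1 + 1/12*h_S0 + 5/12*h_S1 + 1/12*h_S2 + 1/6*h_S3 + 1/4*h_S4

Substituting h_S4 = 0 and rearranging gives the linear system (I - Q) h = 1:
  [3/4, -1/4, -1/4, -1/12] . (h_S0, h_S1, h_S2, h_S3) = 1
  [-1/12, 3/4, -1/4, -1/12] . (h_S0, h_S1, h_S2, h_S3) = 1
  [-1/3, -1/12, 2/3, -1/12] . (h_S0, h_S1, h_S2, h_S3) = 1
  [-1/12, -5/12, -1/12, 5/6] . (h_S0, h_S1, h_S2, h_S3) = 1

Solving yields:
  h_S0 = 8712/1841
  h_S1 = 7260/1841
  h_S2 = 8976/1841
  h_S3 = 7608/1841

Starting state is S3, so the expected hitting time is h_S3 = 7608/1841.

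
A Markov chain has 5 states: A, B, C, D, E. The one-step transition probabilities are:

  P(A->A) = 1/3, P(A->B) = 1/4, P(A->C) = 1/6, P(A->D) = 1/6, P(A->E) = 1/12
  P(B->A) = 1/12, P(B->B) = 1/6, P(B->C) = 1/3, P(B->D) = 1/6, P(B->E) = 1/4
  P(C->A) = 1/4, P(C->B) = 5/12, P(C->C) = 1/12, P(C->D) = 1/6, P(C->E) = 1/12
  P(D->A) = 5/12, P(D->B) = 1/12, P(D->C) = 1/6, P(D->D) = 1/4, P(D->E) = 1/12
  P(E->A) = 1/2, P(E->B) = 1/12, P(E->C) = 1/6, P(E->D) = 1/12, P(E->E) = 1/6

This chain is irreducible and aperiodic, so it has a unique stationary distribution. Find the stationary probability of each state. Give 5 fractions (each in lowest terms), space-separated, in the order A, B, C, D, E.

The stationary distribution satisfies pi = pi * P, i.e.:
  pi_A = 1/3*pi_A + 1/12*pi_B + 1/4*pi_C + 5/12*pi_D + 1/2*pi_E
  pi_B = 1/4*pi_A + 1/6*pi_B + 5/12*pi_C + 1/12*pi_D + 1/12*pi_E
  pi_C = 1/6*pi_A + 1/3*pi_B + 1/12*pi_C + 1/6*pi_D + 1/6*pi_E
  pi_D = 1/6*pi_A + 1/6*pi_B + 1/6*pi_C + 1/4*pi_D + 1/12*pi_E
  pi_E = 1/12*pi_A + 1/4*pi_B + 1/12*pi_C + 1/12*pi_D + 1/6*pi_E
with normalization: pi_A + pi_B + pi_C + pi_D + pi_E = 1.

Using the first 4 balance equations plus normalization, the linear system A*pi = b is:
  [-2/3, 1/12, 1/4, 5/12, 1/2] . pi = 0
  [1/4, -5/6, 5/12, 1/12, 1/12] . pi = 0
  [1/6, 1/3, -11/12, 1/6, 1/6] . pi = 0
  [1/6, 1/6, 1/6, -3/4, 1/12] . pi = 0
  [1, 1, 1, 1, 1] . pi = 1

Solving yields:
  pi_A = 1230/4097
  pi_B = 4371/20485
  pi_C = 3824/20485
  pi_D = 3483/20485
  pi_E = 2657/20485

Verification (pi * P):
  1230/4097*1/3 + 4371/20485*1/12 + 3824/20485*1/4 + 3483/20485*5/12 + 2657/20485*1/2 = 1230/4097 = pi_A  (ok)
  1230/4097*1/4 + 4371/20485*1/6 + 3824/20485*5/12 + 3483/20485*1/12 + 2657/20485*1/12 = 4371/20485 = pi_B  (ok)
  1230/4097*1/6 + 4371/20485*1/3 + 3824/20485*1/12 + 3483/20485*1/6 + 2657/20485*1/6 = 3824/20485 = pi_C  (ok)
  1230/4097*1/6 + 4371/20485*1/6 + 3824/20485*1/6 + 3483/20485*1/4 + 2657/20485*1/12 = 3483/20485 = pi_D  (ok)
  1230/4097*1/12 + 4371/20485*1/4 + 3824/20485*1/12 + 3483/20485*1/12 + 2657/20485*1/6 = 2657/20485 = pi_E  (ok)

Answer: 1230/4097 4371/20485 3824/20485 3483/20485 2657/20485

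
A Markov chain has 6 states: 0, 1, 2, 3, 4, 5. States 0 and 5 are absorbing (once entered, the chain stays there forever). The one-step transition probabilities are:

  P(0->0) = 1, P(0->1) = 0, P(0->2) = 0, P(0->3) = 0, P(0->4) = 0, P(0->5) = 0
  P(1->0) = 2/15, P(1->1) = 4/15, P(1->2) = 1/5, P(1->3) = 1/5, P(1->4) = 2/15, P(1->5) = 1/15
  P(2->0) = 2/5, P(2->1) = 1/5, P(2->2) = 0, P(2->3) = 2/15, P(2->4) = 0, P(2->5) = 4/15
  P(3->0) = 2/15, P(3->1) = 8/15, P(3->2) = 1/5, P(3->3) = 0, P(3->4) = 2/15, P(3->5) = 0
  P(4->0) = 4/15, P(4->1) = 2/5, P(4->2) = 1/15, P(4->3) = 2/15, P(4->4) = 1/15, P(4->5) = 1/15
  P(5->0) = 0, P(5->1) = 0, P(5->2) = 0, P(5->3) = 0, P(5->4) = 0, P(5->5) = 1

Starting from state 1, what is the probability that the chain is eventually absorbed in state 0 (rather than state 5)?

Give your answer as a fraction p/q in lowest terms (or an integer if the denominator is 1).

Let a_i = P(absorbed in 0 | start in state i).
Boundary conditions: a_0 = 1, a_5 = 0.
For each transient state i, a_i = sum_j P(i->j) * a_j:
  a_1 = 2/15*a_0 + 4/15*a_1 + 1/5*a_2 + 1/5*a_3 + 2/15*a_4 + 1/15*a_5
  a_2 = 2/5*a_0 + 1/5*a_1 + 0*a_2 + 2/15*a_3 + 0*a_4 + 4/15*a_5
  a_3 = 2/15*a_0 + 8/15*a_1 + 1/5*a_2 + 0*a_3 + 2/15*a_4 + 0*a_5
  a_4 = 4/15*a_0 + 2/5*a_1 + 1/15*a_2 + 2/15*a_3 + 1/15*a_4 + 1/15*a_5

Substituting a_0 = 1 and a_5 = 0, rearrange to (I - Q) a = r where r[i] = P(i -> 0):
  [11/15, -1/5, -1/5, -2/15] . (a_1, a_2, a_3, a_4) = 2/15
  [-1/5, 1, -2/15, 0] . (a_1, a_2, a_3, a_4) = 2/5
  [-8/15, -1/5, 1, -2/15] . (a_1, a_2, a_3, a_4) = 2/15
  [-2/5, -1/15, -2/15, 14/15] . (a_1, a_2, a_3, a_4) = 4/15

Solving yields:
  a_1 = 7236/10591
  a_2 = 6702/10591
  a_3 = 7638/10591
  a_4 = 7697/10591

Starting state is 1, so the absorption probability is a_1 = 7236/10591.

Answer: 7236/10591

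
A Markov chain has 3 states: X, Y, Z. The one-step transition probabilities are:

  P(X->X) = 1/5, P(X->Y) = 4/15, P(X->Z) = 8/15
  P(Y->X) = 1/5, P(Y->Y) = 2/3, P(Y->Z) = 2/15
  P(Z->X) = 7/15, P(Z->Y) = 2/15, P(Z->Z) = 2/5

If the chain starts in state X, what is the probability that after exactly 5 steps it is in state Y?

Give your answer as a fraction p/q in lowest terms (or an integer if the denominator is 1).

Answer: 274748/759375

Derivation:
Computing P^5 by repeated multiplication:
P^1 =
  X: [1/5, 4/15, 8/15]
  Y: [1/5, 2/3, 2/15]
  Z: [7/15, 2/15, 2/5]
P^2 =
  X: [77/225, 68/225, 16/45]
  Y: [53/225, 116/225, 56/225]
  Z: [23/75, 4/15, 32/75]
P^3 =
  X: [199/675, 1148/3375, 1232/3375]
  Y: [899/3375, 1484/3375, 992/3375]
  Z: [353/1125, 356/1125, 416/1125]
P^4 =
  X: [15053/50625, 17924/50625, 17648/50625]
  Y: [14093/50625, 4084/10125, 16112/50625]
  Z: [5039/16875, 5804/16875, 6032/16875]
P^5 =
  X: [222467/759375, 274748/759375, 52432/151875]
  Y: [216323/759375, 292796/759375, 250256/759375]
  Z: [74753/253125, 18052/50625, 88112/253125]

(P^5)[X -> Y] = 274748/759375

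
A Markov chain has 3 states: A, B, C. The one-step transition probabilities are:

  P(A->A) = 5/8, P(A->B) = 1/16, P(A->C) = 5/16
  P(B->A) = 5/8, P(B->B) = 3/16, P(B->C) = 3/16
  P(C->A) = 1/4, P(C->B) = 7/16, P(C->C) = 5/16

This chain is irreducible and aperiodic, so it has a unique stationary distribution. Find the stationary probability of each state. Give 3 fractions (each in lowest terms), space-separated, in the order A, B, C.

Answer: 61/118 23/118 17/59

Derivation:
The stationary distribution satisfies pi = pi * P, i.e.:
  pi_A = 5/8*pi_A + 5/8*pi_B + 1/4*pi_C
  pi_B = 1/16*pi_A + 3/16*pi_B + 7/16*pi_C
  pi_C = 5/16*pi_A + 3/16*pi_B + 5/16*pi_C
with normalization: pi_A + pi_B + pi_C = 1.

Using the first 2 balance equations plus normalization, the linear system A*pi = b is:
  [-3/8, 5/8, 1/4] . pi = 0
  [1/16, -13/16, 7/16] . pi = 0
  [1, 1, 1] . pi = 1

Solving yields:
  pi_A = 61/118
  pi_B = 23/118
  pi_C = 17/59

Verification (pi * P):
  61/118*5/8 + 23/118*5/8 + 17/59*1/4 = 61/118 = pi_A  (ok)
  61/118*1/16 + 23/118*3/16 + 17/59*7/16 = 23/118 = pi_B  (ok)
  61/118*5/16 + 23/118*3/16 + 17/59*5/16 = 17/59 = pi_C  (ok)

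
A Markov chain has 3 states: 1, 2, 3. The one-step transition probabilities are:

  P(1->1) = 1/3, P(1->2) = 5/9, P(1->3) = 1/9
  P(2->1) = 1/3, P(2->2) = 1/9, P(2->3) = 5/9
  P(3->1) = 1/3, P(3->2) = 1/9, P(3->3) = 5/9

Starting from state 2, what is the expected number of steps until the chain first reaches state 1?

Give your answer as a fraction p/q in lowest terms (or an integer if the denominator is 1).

Let h_i = expected steps to first reach 1 from state i.
Boundary: h_1 = 0.
First-step equations for the other states:
  h_2 = 1 + 1/3*h_1 + 1/9*h_2 + 5/9*h_3
  h_3 = 1 + 1/3*h_1 + 1/9*h_2 + 5/9*h_3

Substituting h_1 = 0 and rearranging gives the linear system (I - Q) h = 1:
  [8/9, -5/9] . (h_2, h_3) = 1
  [-1/9, 4/9] . (h_2, h_3) = 1

Solving yields:
  h_2 = 3
  h_3 = 3

Starting state is 2, so the expected hitting time is h_2 = 3.

Answer: 3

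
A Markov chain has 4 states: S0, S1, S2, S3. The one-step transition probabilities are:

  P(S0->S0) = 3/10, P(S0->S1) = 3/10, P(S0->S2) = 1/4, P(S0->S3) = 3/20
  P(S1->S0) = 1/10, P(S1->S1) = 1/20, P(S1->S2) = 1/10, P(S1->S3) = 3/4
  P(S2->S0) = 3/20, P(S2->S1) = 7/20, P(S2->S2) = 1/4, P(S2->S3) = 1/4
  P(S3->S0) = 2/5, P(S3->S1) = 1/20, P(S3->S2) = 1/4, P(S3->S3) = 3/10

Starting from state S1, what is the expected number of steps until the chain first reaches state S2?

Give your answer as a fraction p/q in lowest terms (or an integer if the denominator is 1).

Let h_i = expected steps to first reach S2 from state i.
Boundary: h_S2 = 0.
First-step equations for the other states:
  h_S0 = 1 + 3/10*h_S0 + 3/10*h_S1 + 1/4*h_S2 + 3/20*h_S3
  h_S1 = 1 + 1/10*h_S0 + 1/20*h_S1 + 1/10*h_S2 + 3/4*h_S3
  h_S3 = 1 + 2/5*h_S0 + 1/20*h_S1 + 1/4*h_S2 + 3/10*h_S3

Substituting h_S2 = 0 and rearranging gives the linear system (I - Q) h = 1:
  [7/10, -3/10, -3/20] . (h_S0, h_S1, h_S3) = 1
  [-1/10, 19/20, -3/4] . (h_S0, h_S1, h_S3) = 1
  [-2/5, -1/20, 7/10] . (h_S0, h_S1, h_S3) = 1

Solving yields:
  h_S0 = 2425/541
  h_S1 = 2680/541
  h_S3 = 2350/541

Starting state is S1, so the expected hitting time is h_S1 = 2680/541.

Answer: 2680/541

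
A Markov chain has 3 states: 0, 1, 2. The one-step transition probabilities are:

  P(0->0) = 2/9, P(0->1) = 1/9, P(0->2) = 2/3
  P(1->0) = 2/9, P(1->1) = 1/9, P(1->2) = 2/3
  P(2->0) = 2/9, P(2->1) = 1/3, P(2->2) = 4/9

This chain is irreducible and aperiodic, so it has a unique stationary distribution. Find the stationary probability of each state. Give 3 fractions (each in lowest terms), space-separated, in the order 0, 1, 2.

The stationary distribution satisfies pi = pi * P, i.e.:
  pi_0 = 2/9*pi_0 + 2/9*pi_1 + 2/9*pi_2
  pi_1 = 1/9*pi_0 + 1/9*pi_1 + 1/3*pi_2
  pi_2 = 2/3*pi_0 + 2/3*pi_1 + 4/9*pi_2
with normalization: pi_0 + pi_1 + pi_2 = 1.

Using the first 2 balance equations plus normalization, the linear system A*pi = b is:
  [-7/9, 2/9, 2/9] . pi = 0
  [1/9, -8/9, 1/3] . pi = 0
  [1, 1, 1] . pi = 1

Solving yields:
  pi_0 = 2/9
  pi_1 = 23/99
  pi_2 = 6/11

Verification (pi * P):
  2/9*2/9 + 23/99*2/9 + 6/11*2/9 = 2/9 = pi_0  (ok)
  2/9*1/9 + 23/99*1/9 + 6/11*1/3 = 23/99 = pi_1  (ok)
  2/9*2/3 + 23/99*2/3 + 6/11*4/9 = 6/11 = pi_2  (ok)

Answer: 2/9 23/99 6/11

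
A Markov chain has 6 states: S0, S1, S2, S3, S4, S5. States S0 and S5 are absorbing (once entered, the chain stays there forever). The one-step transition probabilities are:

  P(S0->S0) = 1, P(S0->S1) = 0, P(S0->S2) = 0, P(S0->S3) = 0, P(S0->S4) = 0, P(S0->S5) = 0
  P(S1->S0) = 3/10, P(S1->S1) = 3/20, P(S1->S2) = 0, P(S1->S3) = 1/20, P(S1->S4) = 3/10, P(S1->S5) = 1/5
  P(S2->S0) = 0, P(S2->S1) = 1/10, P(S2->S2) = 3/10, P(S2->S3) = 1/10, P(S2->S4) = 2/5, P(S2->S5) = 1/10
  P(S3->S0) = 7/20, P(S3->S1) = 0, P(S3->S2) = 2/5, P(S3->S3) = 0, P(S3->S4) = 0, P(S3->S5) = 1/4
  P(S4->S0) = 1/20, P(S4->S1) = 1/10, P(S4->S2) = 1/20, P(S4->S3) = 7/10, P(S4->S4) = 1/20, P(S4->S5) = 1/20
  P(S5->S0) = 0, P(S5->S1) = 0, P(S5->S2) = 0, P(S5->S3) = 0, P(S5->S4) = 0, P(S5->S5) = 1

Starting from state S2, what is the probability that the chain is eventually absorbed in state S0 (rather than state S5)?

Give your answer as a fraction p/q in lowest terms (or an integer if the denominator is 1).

Let a_i = P(absorbed in S0 | start in state i).
Boundary conditions: a_S0 = 1, a_S5 = 0.
For each transient state i, a_i = sum_j P(i->j) * a_j:
  a_S1 = 3/10*a_S0 + 3/20*a_S1 + 0*a_S2 + 1/20*a_S3 + 3/10*a_S4 + 1/5*a_S5
  a_S2 = 0*a_S0 + 1/10*a_S1 + 3/10*a_S2 + 1/10*a_S3 + 2/5*a_S4 + 1/10*a_S5
  a_S3 = 7/20*a_S0 + 0*a_S1 + 2/5*a_S2 + 0*a_S3 + 0*a_S4 + 1/4*a_S5
  a_S4 = 1/20*a_S0 + 1/10*a_S1 + 1/20*a_S2 + 7/10*a_S3 + 1/20*a_S4 + 1/20*a_S5

Substituting a_S0 = 1 and a_S5 = 0, rearrange to (I - Q) a = r where r[i] = P(i -> S0):
  [17/20, 0, -1/20, -3/10] . (a_S1, a_S2, a_S3, a_S4) = 3/10
  [-1/10, 7/10, -1/10, -2/5] . (a_S1, a_S2, a_S3, a_S4) = 0
  [0, -2/5, 1, 0] . (a_S1, a_S2, a_S3, a_S4) = 7/20
  [-1/10, -1/20, -7/10, 19/20] . (a_S1, a_S2, a_S3, a_S4) = 1/20

Solving yields:
  a_S1 = 17765/31068
  a_S2 = 7169/15534
  a_S3 = 16609/31068
  a_S4 = 8249/15534

Starting state is S2, so the absorption probability is a_S2 = 7169/15534.

Answer: 7169/15534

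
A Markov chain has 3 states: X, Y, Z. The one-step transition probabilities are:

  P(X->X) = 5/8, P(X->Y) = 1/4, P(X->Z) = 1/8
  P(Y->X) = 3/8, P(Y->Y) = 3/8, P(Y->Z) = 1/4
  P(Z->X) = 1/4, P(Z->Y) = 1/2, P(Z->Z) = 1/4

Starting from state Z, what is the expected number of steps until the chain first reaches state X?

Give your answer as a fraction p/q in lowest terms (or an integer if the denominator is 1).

Let h_i = expected steps to first reach X from state i.
Boundary: h_X = 0.
First-step equations for the other states:
  h_Y = 1 + 3/8*h_X + 3/8*h_Y + 1/4*h_Z
  h_Z = 1 + 1/4*h_X + 1/2*h_Y + 1/4*h_Z

Substituting h_X = 0 and rearranging gives the linear system (I - Q) h = 1:
  [5/8, -1/4] . (h_Y, h_Z) = 1
  [-1/2, 3/4] . (h_Y, h_Z) = 1

Solving yields:
  h_Y = 32/11
  h_Z = 36/11

Starting state is Z, so the expected hitting time is h_Z = 36/11.

Answer: 36/11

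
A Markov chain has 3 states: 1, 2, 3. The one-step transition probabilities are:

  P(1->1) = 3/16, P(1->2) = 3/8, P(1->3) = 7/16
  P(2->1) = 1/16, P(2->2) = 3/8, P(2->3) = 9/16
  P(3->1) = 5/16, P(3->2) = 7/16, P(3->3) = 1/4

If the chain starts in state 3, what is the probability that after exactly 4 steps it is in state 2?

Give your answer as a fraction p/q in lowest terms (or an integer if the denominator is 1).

Computing P^4 by repeated multiplication:
P^1 =
  1: [3/16, 3/8, 7/16]
  2: [1/16, 3/8, 9/16]
  3: [5/16, 7/16, 1/4]
P^2 =
  1: [25/128, 103/256, 103/256]
  2: [27/128, 105/256, 97/256]
  3: [21/128, 25/64, 57/128]
P^3 =
  1: [3/16, 1639/4096, 1689/4096]
  2: [47/256, 1633/4096, 1711/4096]
  3: [199/1024, 825/2048, 825/2048]
P^4 =
  1: [3097/16384, 26265/65536, 26883/65536]
  2: [3111/16384, 26287/65536, 26805/65536]
  3: [3/16, 13113/32768, 13511/32768]

(P^4)[3 -> 2] = 13113/32768

Answer: 13113/32768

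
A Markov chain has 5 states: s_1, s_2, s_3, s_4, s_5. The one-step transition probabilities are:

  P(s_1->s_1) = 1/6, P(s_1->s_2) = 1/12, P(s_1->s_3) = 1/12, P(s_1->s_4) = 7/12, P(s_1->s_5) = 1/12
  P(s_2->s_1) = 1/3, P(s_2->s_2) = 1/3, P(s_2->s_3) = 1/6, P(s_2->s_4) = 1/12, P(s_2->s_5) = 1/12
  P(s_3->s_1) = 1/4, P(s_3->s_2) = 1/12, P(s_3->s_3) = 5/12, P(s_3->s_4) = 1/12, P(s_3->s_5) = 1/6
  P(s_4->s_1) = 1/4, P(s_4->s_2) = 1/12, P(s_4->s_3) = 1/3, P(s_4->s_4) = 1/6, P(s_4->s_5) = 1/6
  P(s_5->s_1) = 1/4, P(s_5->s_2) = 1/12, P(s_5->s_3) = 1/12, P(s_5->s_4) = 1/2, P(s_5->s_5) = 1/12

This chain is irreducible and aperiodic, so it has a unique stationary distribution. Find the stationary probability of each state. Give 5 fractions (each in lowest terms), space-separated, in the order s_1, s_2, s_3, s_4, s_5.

Answer: 28/117 1/9 4075/16731 4670/16731 193/1521

Derivation:
The stationary distribution satisfies pi = pi * P, i.e.:
  pi_s_1 = 1/6*pi_s_1 + 1/3*pi_s_2 + 1/4*pi_s_3 + 1/4*pi_s_4 + 1/4*pi_s_5
  pi_s_2 = 1/12*pi_s_1 + 1/3*pi_s_2 + 1/12*pi_s_3 + 1/12*pi_s_4 + 1/12*pi_s_5
  pi_s_3 = 1/12*pi_s_1 + 1/6*pi_s_2 + 5/12*pi_s_3 + 1/3*pi_s_4 + 1/12*pi_s_5
  pi_s_4 = 7/12*pi_s_1 + 1/12*pi_s_2 + 1/12*pi_s_3 + 1/6*pi_s_4 + 1/2*pi_s_5
  pi_s_5 = 1/12*pi_s_1 + 1/12*pi_s_2 + 1/6*pi_s_3 + 1/6*pi_s_4 + 1/12*pi_s_5
with normalization: pi_s_1 + pi_s_2 + pi_s_3 + pi_s_4 + pi_s_5 = 1.

Using the first 4 balance equations plus normalization, the linear system A*pi = b is:
  [-5/6, 1/3, 1/4, 1/4, 1/4] . pi = 0
  [1/12, -2/3, 1/12, 1/12, 1/12] . pi = 0
  [1/12, 1/6, -7/12, 1/3, 1/12] . pi = 0
  [7/12, 1/12, 1/12, -5/6, 1/2] . pi = 0
  [1, 1, 1, 1, 1] . pi = 1

Solving yields:
  pi_s_1 = 28/117
  pi_s_2 = 1/9
  pi_s_3 = 4075/16731
  pi_s_4 = 4670/16731
  pi_s_5 = 193/1521

Verification (pi * P):
  28/117*1/6 + 1/9*1/3 + 4075/16731*1/4 + 4670/16731*1/4 + 193/1521*1/4 = 28/117 = pi_s_1  (ok)
  28/117*1/12 + 1/9*1/3 + 4075/16731*1/12 + 4670/16731*1/12 + 193/1521*1/12 = 1/9 = pi_s_2  (ok)
  28/117*1/12 + 1/9*1/6 + 4075/16731*5/12 + 4670/16731*1/3 + 193/1521*1/12 = 4075/16731 = pi_s_3  (ok)
  28/117*7/12 + 1/9*1/12 + 4075/16731*1/12 + 4670/16731*1/6 + 193/1521*1/2 = 4670/16731 = pi_s_4  (ok)
  28/117*1/12 + 1/9*1/12 + 4075/16731*1/6 + 4670/16731*1/6 + 193/1521*1/12 = 193/1521 = pi_s_5  (ok)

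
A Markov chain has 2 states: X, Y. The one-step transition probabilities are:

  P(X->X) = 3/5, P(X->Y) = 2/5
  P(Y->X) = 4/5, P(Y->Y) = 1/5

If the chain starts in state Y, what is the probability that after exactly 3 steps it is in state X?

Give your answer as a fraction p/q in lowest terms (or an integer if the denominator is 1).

Answer: 84/125

Derivation:
Computing P^3 by repeated multiplication:
P^1 =
  X: [3/5, 2/5]
  Y: [4/5, 1/5]
P^2 =
  X: [17/25, 8/25]
  Y: [16/25, 9/25]
P^3 =
  X: [83/125, 42/125]
  Y: [84/125, 41/125]

(P^3)[Y -> X] = 84/125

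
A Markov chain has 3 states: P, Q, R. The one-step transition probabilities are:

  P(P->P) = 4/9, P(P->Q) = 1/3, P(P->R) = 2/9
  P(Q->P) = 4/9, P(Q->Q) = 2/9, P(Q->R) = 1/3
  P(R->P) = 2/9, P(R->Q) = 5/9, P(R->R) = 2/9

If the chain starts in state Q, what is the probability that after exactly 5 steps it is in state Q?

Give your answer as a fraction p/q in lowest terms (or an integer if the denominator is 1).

Computing P^5 by repeated multiplication:
P^1 =
  P: [4/9, 1/3, 2/9]
  Q: [4/9, 2/9, 1/3]
  R: [2/9, 5/9, 2/9]
P^2 =
  P: [32/81, 28/81, 7/27]
  Q: [10/27, 31/81, 20/81]
  R: [32/81, 26/81, 23/81]
P^3 =
  P: [94/243, 257/729, 190/729]
  Q: [284/729, 28/81, 193/729]
  R: [278/729, 263/729, 188/729]
P^4 =
  P: [2536/6561, 770/2187, 1715/6561]
  Q: [2530/6561, 2321/6561, 190/729]
  R: [2540/6561, 2300/6561, 1721/6561]
P^5 =
  P: [22814/59049, 20803/59049, 5144/19683]
  Q: [2536/6561, 20782/59049, 15443/59049]
  R: [22802/59049, 20825/59049, 15422/59049]

(P^5)[Q -> Q] = 20782/59049

Answer: 20782/59049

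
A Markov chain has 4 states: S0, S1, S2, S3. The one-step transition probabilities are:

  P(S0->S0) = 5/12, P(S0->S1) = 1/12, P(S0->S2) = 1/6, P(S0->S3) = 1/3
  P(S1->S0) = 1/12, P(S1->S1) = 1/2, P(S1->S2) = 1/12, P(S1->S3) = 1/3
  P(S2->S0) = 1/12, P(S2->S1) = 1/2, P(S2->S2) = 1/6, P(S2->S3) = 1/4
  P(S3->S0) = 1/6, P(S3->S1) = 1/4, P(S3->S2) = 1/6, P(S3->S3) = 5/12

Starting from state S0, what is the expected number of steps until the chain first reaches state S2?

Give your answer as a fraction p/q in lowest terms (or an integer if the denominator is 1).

Let h_i = expected steps to first reach S2 from state i.
Boundary: h_S2 = 0.
First-step equations for the other states:
  h_S0 = 1 + 5/12*h_S0 + 1/12*h_S1 + 1/6*h_S2 + 1/3*h_S3
  h_S1 = 1 + 1/12*h_S0 + 1/2*h_S1 + 1/12*h_S2 + 1/3*h_S3
  h_S3 = 1 + 1/6*h_S0 + 1/4*h_S1 + 1/6*h_S2 + 5/12*h_S3

Substituting h_S2 = 0 and rearranging gives the linear system (I - Q) h = 1:
  [7/12, -1/12, -1/3] . (h_S0, h_S1, h_S3) = 1
  [-1/12, 1/2, -1/3] . (h_S0, h_S1, h_S3) = 1
  [-1/6, -1/4, 7/12] . (h_S0, h_S1, h_S3) = 1

Solving yields:
  h_S0 = 308/45
  h_S1 = 352/45
  h_S3 = 316/45

Starting state is S0, so the expected hitting time is h_S0 = 308/45.

Answer: 308/45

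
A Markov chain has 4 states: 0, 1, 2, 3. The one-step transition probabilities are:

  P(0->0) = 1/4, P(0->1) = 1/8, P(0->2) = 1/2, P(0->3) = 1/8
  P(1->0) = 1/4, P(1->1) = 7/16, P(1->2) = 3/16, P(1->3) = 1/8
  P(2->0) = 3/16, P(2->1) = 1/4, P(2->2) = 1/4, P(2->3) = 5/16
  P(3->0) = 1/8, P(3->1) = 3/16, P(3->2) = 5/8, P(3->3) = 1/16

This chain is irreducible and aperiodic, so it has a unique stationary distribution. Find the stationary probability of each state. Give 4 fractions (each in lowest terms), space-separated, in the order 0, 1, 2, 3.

The stationary distribution satisfies pi = pi * P, i.e.:
  pi_0 = 1/4*pi_0 + 1/4*pi_1 + 3/16*pi_2 + 1/8*pi_3
  pi_1 = 1/8*pi_0 + 7/16*pi_1 + 1/4*pi_2 + 3/16*pi_3
  pi_2 = 1/2*pi_0 + 3/16*pi_1 + 1/4*pi_2 + 5/8*pi_3
  pi_3 = 1/8*pi_0 + 1/8*pi_1 + 5/16*pi_2 + 1/16*pi_3
with normalization: pi_0 + pi_1 + pi_2 + pi_3 = 1.

Using the first 3 balance equations plus normalization, the linear system A*pi = b is:
  [-3/4, 1/4, 3/16, 1/8] . pi = 0
  [1/8, -9/16, 1/4, 3/16] . pi = 0
  [1/2, 3/16, -3/4, 5/8] . pi = 0
  [1, 1, 1, 1] . pi = 1

Solving yields:
  pi_0 = 793/3859
  pi_1 = 1012/3859
  pi_2 = 80/227
  pi_3 = 694/3859

Verification (pi * P):
  793/3859*1/4 + 1012/3859*1/4 + 80/227*3/16 + 694/3859*1/8 = 793/3859 = pi_0  (ok)
  793/3859*1/8 + 1012/3859*7/16 + 80/227*1/4 + 694/3859*3/16 = 1012/3859 = pi_1  (ok)
  793/3859*1/2 + 1012/3859*3/16 + 80/227*1/4 + 694/3859*5/8 = 80/227 = pi_2  (ok)
  793/3859*1/8 + 1012/3859*1/8 + 80/227*5/16 + 694/3859*1/16 = 694/3859 = pi_3  (ok)

Answer: 793/3859 1012/3859 80/227 694/3859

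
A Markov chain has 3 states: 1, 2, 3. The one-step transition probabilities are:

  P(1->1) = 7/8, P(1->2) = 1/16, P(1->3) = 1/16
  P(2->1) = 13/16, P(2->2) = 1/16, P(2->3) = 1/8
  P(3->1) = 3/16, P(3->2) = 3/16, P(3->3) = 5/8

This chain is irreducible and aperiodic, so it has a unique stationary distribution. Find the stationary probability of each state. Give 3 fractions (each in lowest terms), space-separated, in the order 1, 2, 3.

The stationary distribution satisfies pi = pi * P, i.e.:
  pi_1 = 7/8*pi_1 + 13/16*pi_2 + 3/16*pi_3
  pi_2 = 1/16*pi_1 + 1/16*pi_2 + 3/16*pi_3
  pi_3 = 1/16*pi_1 + 1/8*pi_2 + 5/8*pi_3
with normalization: pi_1 + pi_2 + pi_3 = 1.

Using the first 2 balance equations plus normalization, the linear system A*pi = b is:
  [-1/8, 13/16, 3/16] . pi = 0
  [1/16, -15/16, 3/16] . pi = 0
  [1, 1, 1] . pi = 1

Solving yields:
  pi_1 = 42/55
  pi_2 = 9/110
  pi_3 = 17/110

Verification (pi * P):
  42/55*7/8 + 9/110*13/16 + 17/110*3/16 = 42/55 = pi_1  (ok)
  42/55*1/16 + 9/110*1/16 + 17/110*3/16 = 9/110 = pi_2  (ok)
  42/55*1/16 + 9/110*1/8 + 17/110*5/8 = 17/110 = pi_3  (ok)

Answer: 42/55 9/110 17/110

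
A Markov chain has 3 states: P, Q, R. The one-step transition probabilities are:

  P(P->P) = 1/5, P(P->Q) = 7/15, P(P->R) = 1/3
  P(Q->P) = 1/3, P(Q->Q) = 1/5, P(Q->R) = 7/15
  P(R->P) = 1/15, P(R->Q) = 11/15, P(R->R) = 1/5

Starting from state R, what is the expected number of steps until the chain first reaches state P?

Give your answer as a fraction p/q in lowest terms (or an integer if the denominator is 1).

Answer: 345/67

Derivation:
Let h_i = expected steps to first reach P from state i.
Boundary: h_P = 0.
First-step equations for the other states:
  h_Q = 1 + 1/3*h_P + 1/5*h_Q + 7/15*h_R
  h_R = 1 + 1/15*h_P + 11/15*h_Q + 1/5*h_R

Substituting h_P = 0 and rearranging gives the linear system (I - Q) h = 1:
  [4/5, -7/15] . (h_Q, h_R) = 1
  [-11/15, 4/5] . (h_Q, h_R) = 1

Solving yields:
  h_Q = 285/67
  h_R = 345/67

Starting state is R, so the expected hitting time is h_R = 345/67.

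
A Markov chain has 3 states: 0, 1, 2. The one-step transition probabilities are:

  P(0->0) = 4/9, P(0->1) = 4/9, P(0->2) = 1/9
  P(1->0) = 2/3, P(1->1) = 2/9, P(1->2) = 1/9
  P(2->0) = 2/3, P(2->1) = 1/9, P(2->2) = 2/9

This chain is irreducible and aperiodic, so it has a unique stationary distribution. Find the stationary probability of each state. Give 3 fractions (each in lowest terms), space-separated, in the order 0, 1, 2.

The stationary distribution satisfies pi = pi * P, i.e.:
  pi_0 = 4/9*pi_0 + 2/3*pi_1 + 2/3*pi_2
  pi_1 = 4/9*pi_0 + 2/9*pi_1 + 1/9*pi_2
  pi_2 = 1/9*pi_0 + 1/9*pi_1 + 2/9*pi_2
with normalization: pi_0 + pi_1 + pi_2 = 1.

Using the first 2 balance equations plus normalization, the linear system A*pi = b is:
  [-5/9, 2/3, 2/3] . pi = 0
  [4/9, -7/9, 1/9] . pi = 0
  [1, 1, 1] . pi = 1

Solving yields:
  pi_0 = 6/11
  pi_1 = 29/88
  pi_2 = 1/8

Verification (pi * P):
  6/11*4/9 + 29/88*2/3 + 1/8*2/3 = 6/11 = pi_0  (ok)
  6/11*4/9 + 29/88*2/9 + 1/8*1/9 = 29/88 = pi_1  (ok)
  6/11*1/9 + 29/88*1/9 + 1/8*2/9 = 1/8 = pi_2  (ok)

Answer: 6/11 29/88 1/8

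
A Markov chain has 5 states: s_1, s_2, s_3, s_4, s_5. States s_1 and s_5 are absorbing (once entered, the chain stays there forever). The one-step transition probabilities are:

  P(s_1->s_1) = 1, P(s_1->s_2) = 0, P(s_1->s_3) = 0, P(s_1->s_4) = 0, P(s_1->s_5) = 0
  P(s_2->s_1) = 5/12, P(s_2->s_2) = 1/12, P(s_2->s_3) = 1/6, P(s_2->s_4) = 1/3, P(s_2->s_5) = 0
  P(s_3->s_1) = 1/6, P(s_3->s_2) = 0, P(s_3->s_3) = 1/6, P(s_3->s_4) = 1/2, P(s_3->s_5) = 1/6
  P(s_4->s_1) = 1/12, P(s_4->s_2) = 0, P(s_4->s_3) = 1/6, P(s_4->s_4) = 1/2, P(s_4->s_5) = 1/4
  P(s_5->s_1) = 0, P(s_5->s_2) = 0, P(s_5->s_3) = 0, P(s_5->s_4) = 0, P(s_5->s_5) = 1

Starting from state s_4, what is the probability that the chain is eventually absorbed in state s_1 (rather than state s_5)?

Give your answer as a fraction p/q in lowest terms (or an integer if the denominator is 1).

Let a_i = P(absorbed in s_1 | start in state i).
Boundary conditions: a_s_1 = 1, a_s_5 = 0.
For each transient state i, a_i = sum_j P(i->j) * a_j:
  a_s_2 = 5/12*a_s_1 + 1/12*a_s_2 + 1/6*a_s_3 + 1/3*a_s_4 + 0*a_s_5
  a_s_3 = 1/6*a_s_1 + 0*a_s_2 + 1/6*a_s_3 + 1/2*a_s_4 + 1/6*a_s_5
  a_s_4 = 1/12*a_s_1 + 0*a_s_2 + 1/6*a_s_3 + 1/2*a_s_4 + 1/4*a_s_5

Substituting a_s_1 = 1 and a_s_5 = 0, rearrange to (I - Q) a = r where r[i] = P(i -> s_1):
  [11/12, -1/6, -1/3] . (a_s_2, a_s_3, a_s_4) = 5/12
  [0, 5/6, -1/2] . (a_s_2, a_s_3, a_s_4) = 1/6
  [0, -1/6, 1/2] . (a_s_2, a_s_3, a_s_4) = 1/12

Solving yields:
  a_s_2 = 83/132
  a_s_3 = 3/8
  a_s_4 = 7/24

Starting state is s_4, so the absorption probability is a_s_4 = 7/24.

Answer: 7/24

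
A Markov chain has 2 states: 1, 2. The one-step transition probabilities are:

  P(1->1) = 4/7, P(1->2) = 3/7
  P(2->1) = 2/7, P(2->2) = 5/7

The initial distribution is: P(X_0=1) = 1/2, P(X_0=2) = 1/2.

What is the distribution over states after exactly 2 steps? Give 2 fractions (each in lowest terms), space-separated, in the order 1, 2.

Answer: 20/49 29/49

Derivation:
Propagating the distribution step by step (d_{t+1} = d_t * P):
d_0 = (1=1/2, 2=1/2)
  d_1[1] = 1/2*4/7 + 1/2*2/7 = 3/7
  d_1[2] = 1/2*3/7 + 1/2*5/7 = 4/7
d_1 = (1=3/7, 2=4/7)
  d_2[1] = 3/7*4/7 + 4/7*2/7 = 20/49
  d_2[2] = 3/7*3/7 + 4/7*5/7 = 29/49
d_2 = (1=20/49, 2=29/49)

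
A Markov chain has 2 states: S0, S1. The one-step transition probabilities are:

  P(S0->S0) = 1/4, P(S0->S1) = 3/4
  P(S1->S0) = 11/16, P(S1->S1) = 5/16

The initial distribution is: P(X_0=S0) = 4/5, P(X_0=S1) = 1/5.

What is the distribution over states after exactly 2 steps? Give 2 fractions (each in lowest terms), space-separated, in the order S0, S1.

Answer: 691/1280 589/1280

Derivation:
Propagating the distribution step by step (d_{t+1} = d_t * P):
d_0 = (S0=4/5, S1=1/5)
  d_1[S0] = 4/5*1/4 + 1/5*11/16 = 27/80
  d_1[S1] = 4/5*3/4 + 1/5*5/16 = 53/80
d_1 = (S0=27/80, S1=53/80)
  d_2[S0] = 27/80*1/4 + 53/80*11/16 = 691/1280
  d_2[S1] = 27/80*3/4 + 53/80*5/16 = 589/1280
d_2 = (S0=691/1280, S1=589/1280)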